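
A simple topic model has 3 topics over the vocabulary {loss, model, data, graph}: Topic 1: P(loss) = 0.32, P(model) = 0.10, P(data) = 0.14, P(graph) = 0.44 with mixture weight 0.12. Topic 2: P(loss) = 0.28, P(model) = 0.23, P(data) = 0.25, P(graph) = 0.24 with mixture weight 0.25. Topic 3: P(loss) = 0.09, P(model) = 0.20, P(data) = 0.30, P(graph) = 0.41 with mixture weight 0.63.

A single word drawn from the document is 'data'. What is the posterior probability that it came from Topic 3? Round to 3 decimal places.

Apply Bayes' rule: the posterior for each component is proportional to its prior times its likelihood at x.
Component likelihoods at x = 'data':
  f_1 = P(data | comp) = 0.14
  f_2 = P(data | comp) = 0.25
  f_3 = P(data | comp) = 0.30
Prior × likelihood for each component:
  π_1·f_1 = 0.12 × 0.14 = 0.0168
  π_2·f_2 = 0.25 × 0.25 = 0.0625
  π_3·f_3 = 0.63 × 0.3 = 0.189
Marginal: 0.0168 + 0.0625 + 0.189 = 0.2683
P(Topic 3 | the observation) = 0.189 / 0.2683 ≈ 0.704

0.704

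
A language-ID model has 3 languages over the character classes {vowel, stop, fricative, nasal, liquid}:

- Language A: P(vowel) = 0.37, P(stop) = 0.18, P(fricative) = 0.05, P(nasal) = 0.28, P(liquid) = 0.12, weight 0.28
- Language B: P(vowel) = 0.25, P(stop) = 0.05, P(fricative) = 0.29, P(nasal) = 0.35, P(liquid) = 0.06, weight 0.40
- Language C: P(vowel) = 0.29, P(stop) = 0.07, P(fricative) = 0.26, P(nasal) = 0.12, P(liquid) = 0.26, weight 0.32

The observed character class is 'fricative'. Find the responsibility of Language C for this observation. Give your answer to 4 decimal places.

0.3902

Posterior ∝ prior × likelihood, so P(k | x) ∝ P(Z=k) f_k(x); normalise over all components.
Evaluate each component's likelihood at the observed value:
  f_A = P(fricative | comp) = 0.05
  f_B = P(fricative | comp) = 0.29
  f_C = P(fricative | comp) = 0.26
Weight by the priors:
  P(Z=A)·f_A = 0.28 × 0.05 = 0.014
  P(Z=B)·f_B = 0.40 × 0.29 = 0.116
  P(Z=C)·f_C = 0.32 × 0.26 = 0.0832
Sum: 0.014 + 0.116 + 0.0832 = 0.2132
Responsibility of Language C: 0.0832 / 0.2132 ≈ 0.3902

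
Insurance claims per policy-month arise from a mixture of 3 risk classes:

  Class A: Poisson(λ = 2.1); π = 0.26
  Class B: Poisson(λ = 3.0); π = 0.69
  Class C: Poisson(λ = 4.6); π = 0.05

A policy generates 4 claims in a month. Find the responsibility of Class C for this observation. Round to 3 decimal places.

The responsibility of component k is π_k f_k(x) divided by Σ_j π_j f_j(x).
Component likelihoods at x = 4 claims:
  p_A = 0.099231
  p_B = 0.168031
  p_C = 0.187528
Weight by the priors:
  π_A·p_A = 0.26 × 0.099231 = 0.0258001
  π_B·p_B = 0.69 × 0.168031 = 0.115942
  π_C·p_C = 0.05 × 0.187528 = 0.00937639
Normaliser: 0.0258001 + 0.115942 + 0.00937639 = 0.151118
P(Class C | x) ≈ 0.062

0.062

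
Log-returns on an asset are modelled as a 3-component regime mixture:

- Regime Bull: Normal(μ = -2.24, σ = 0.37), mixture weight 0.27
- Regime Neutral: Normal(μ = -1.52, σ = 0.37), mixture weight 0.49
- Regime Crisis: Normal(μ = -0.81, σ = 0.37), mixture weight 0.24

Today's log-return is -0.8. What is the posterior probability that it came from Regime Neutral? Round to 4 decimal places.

P(component k | x) = π_k·f_k(x) / marginal(x), where marginal(x) = Σ_j π_j·f_j(x).
Normal densities:
  f_Bull = 0.000554138
  f_Neutral = 0.162344
  f_Crisis = 1.07783
Multiply by the mixture weights:
  π_Bull·f_Bull = 0.27 × 0.000554138 = 0.000149617
  π_Neutral·f_Neutral = 0.49 × 0.162344 = 0.0795485
  π_Crisis·f_Crisis = 0.24 × 1.07783 = 0.258679
Marginal: 0.000149617 + 0.0795485 + 0.258679 = 0.338377
P(Regime Neutral | x) = 0.0795485 / 0.338377 ≈ 0.2351

0.2351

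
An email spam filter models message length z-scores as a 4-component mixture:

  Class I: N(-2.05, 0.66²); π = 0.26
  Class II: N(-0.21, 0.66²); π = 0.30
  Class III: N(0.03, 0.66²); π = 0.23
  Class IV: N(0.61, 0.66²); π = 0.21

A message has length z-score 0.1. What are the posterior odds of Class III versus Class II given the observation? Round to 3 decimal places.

0.851

Since P(k|x) ∝ π_k f_k(x), the posterior odds are π_i f_i(x) / (π_j f_j(x)).
Component likelihoods at x = 0.1:
  f_I = (1/(0.66·√(2π)))·exp(−(0.1−-2.05)²/(2·0.66²)) = 0.604458·exp(-5.30590) = 0.00299946
  f_II = (1/(0.66·√(2π)))·exp(−(0.1−-0.21)²/(2·0.66²)) = 0.604458·exp(-0.11031) = 0.541328
  f_III = (1/(0.66·√(2π)))·exp(−(0.1−0.03)²/(2·0.66²)) = 0.604458·exp(-0.00562) = 0.601068
  f_IV = (1/(0.66·√(2π)))·exp(−(0.1−0.61)²/(2·0.66²)) = 0.604458·exp(-0.29855) = 0.448442
Posterior odds = (π_III·f_III) / (π_II·f_II) = (0.23·0.601068) / (0.30·0.541328) = 0.138246 / 0.162398 ≈ 0.851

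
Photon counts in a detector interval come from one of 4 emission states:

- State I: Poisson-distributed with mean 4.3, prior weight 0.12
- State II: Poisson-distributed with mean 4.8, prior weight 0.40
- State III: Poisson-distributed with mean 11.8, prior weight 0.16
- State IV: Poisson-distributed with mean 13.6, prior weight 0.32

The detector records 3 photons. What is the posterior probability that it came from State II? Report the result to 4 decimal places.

Apply Bayes' rule: the posterior for each component is proportional to its prior times its likelihood at x.
Component likelihoods at x = 3 photons:
  f_I = e^(−4.3)·4.3^3/3! = 0.179799
  f_II = e^(−4.8)·4.8^3/3! = 0.151691
  f_III = e^(−11.8)·11.8^3/3! = 0.00205504
  f_IV = e^(−13.6)·13.6^3/3! = 0.000520068
Weight by the priors:
  P(Z=I)·f_I = 0.12 × 0.179799 = 0.0215759
  P(Z=II)·f_II = 0.40 × 0.151691 = 0.0606763
  P(Z=III)·f_III = 0.16 × 0.00205504 = 0.000328806
  P(Z=IV)·f_IV = 0.32 × 0.000520068 = 0.000166422
Denominator: 0.0215759 + 0.0606763 + 0.000328806 + 0.000166422 = 0.0827474
Responsibility of State II: 0.0606763 / 0.0827474 ≈ 0.7333

0.7333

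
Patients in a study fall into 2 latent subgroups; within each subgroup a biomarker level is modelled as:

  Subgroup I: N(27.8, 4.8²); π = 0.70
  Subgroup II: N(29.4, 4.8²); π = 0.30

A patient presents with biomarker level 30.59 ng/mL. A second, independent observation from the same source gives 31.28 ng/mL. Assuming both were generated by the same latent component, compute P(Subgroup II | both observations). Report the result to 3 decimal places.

0.372

P(component k | x) = P(Z=k)·f_k(x) / marginal(x), where marginal(x) = Σ_j P(Z=j)·f_j(x).
Since both observations come from the same component, the likelihood for component k is f_k(x₁)·f_k(x₂).
  f_I = [(1/(4.8·√(2π)))·exp(−(30.59−27.8)²/(2·4.8²)) = 0.083113·exp(-0.16893) = 0.0701949] × [0.0639044] = 0.00448576
  f_II = [(1/(4.8·√(2π)))·exp(−(30.59−29.4)²/(2·4.8²)) = 0.083113·exp(-0.03073) = 0.0805976] × [0.0769764] = 0.00620412
Weight by the priors:
  P(Z=I)·f_I = 0.70 × 0.00448576 = 0.00314003
  P(Z=II)·f_II = 0.30 × 0.00620412 = 0.00186124
Marginal: 0.00314003 + 0.00186124 = 0.00500127
P(Subgroup II | x) ≈ 0.372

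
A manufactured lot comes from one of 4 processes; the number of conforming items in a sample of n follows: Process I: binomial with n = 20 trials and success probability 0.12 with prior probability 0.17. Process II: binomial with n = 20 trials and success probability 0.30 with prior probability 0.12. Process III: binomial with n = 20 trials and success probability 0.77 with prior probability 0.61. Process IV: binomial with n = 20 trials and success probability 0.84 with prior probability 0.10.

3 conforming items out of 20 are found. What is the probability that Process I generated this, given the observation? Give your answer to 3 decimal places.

0.816

The responsibility of component k is P(Z=k) f_k(x) divided by Σ_j P(Z=j) f_j(x).
Binomial probabilities:
  f_I = 0.22421
  f_II = 0.0716037
  f_III = 7.34092e-09
  f_IV = 1.99426e-11
Prior × likelihood for each component:
  P(Z=I)·f_I = 0.17 × 0.22421 = 0.0381156
  P(Z=II)·f_II = 0.12 × 0.0716037 = 0.00859244
  P(Z=III)·f_III = 0.61 × 7.34092e-09 = 4.47796e-09
  P(Z=IV)·f_IV = 0.10 × 1.99426e-11 = 1.99426e-12
Marginal: 0.0381156 + 0.00859244 + 4.47796e-09 + 1.99426e-12 = 0.0467081
Responsibility of Process I: 0.0381156 / 0.0467081 ≈ 0.816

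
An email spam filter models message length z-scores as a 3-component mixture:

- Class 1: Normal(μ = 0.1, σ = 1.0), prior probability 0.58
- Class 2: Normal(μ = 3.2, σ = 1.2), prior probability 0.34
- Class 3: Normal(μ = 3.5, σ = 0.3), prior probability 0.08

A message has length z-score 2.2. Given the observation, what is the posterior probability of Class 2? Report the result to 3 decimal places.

0.758

P(component k | x) = w_k·f_k(x) / marginal(x), where marginal(x) = Σ_j w_j·f_j(x).
Component likelihoods at x = 2.2:
  f_1 = (1/(1.0·√(2π)))·exp(−(2.2−0.1)²/(2·1.0²)) = 0.398942·exp(-2.20500) = 0.0439836
  f_2 = (1/(1.2·√(2π)))·exp(−(2.2−3.2)²/(2·1.2²)) = 0.332452·exp(-0.34722) = 0.234927
  f_3 = (1/(0.3·√(2π)))·exp(−(2.2−3.5)²/(2·0.3²)) = 1.329808·exp(-9.38889) = 0.000111236
Multiply by the mixture weights:
  w_1·f_1 = 0.58 × 0.0439836 = 0.0255105
  w_2·f_2 = 0.34 × 0.234927 = 0.079875
  w_3·f_3 = 0.08 × 0.000111236 = 8.8989e-06
Marginal: 0.0255105 + 0.079875 + 8.8989e-06 = 0.105394
So the posterior for Class 2 is 0.079875 / 0.105394 ≈ 0.758.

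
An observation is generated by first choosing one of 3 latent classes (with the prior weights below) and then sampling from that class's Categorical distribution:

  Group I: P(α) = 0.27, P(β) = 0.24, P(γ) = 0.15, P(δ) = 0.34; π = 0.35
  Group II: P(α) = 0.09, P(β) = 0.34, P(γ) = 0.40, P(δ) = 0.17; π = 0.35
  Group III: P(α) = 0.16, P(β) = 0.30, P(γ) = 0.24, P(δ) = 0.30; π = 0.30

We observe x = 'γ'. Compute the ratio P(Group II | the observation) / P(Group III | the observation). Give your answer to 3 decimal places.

The posterior odds equal the prior odds times the likelihood ratio: (w_i/w_j)·(f_i(x)/f_j(x)).
Evaluate each component's likelihood at the observed value:
  f_I = P(γ | comp) = 0.15
  f_II = P(γ | comp) = 0.40
  f_III = P(γ | comp) = 0.24
0.14 / 0.072 ≈ 1.944

1.944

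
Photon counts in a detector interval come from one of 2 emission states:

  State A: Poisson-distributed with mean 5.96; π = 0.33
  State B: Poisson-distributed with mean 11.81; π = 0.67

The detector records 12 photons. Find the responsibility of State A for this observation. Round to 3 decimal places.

0.045

Apply Bayes' rule: the posterior for each component is proportional to its prior times its likelihood at x.
Evaluate each component's likelihood at the observed value:
  L_A = e^(−5.96)·5.96^12/12! = 0.0108199
  L_B = e^(−11.81)·11.81^12/12! = 0.114194
Weight by the priors:
  π_A·L_A = 0.33 × 0.0108199 = 0.00357057
  π_B·L_B = 0.67 × 0.114194 = 0.0765101
Normaliser: 0.00357057 + 0.0765101 = 0.0800807
P(State A | the observation) = 0.00357057 / 0.0800807 ≈ 0.045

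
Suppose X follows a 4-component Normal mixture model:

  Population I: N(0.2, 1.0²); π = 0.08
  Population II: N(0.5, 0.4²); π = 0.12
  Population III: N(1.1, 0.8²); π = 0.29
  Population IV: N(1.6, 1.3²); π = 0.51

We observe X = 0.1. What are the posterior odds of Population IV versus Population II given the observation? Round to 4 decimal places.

Only the two components matter; the odds are (π_i f_i(x)) / (π_j f_j(x)).
Component likelihoods at x = 0.1:
  f_I = (1/(1.0·√(2π)))·exp(−(0.1−0.2)²/(2·1.0²)) = 0.398942·exp(-0.00500) = 0.396953
  f_II = (1/(0.4·√(2π)))·exp(−(0.1−0.5)²/(2·0.4²)) = 0.997356·exp(-0.50000) = 0.604927
  f_III = (1/(0.8·√(2π)))·exp(−(0.1−1.1)²/(2·0.8²)) = 0.498678·exp(-0.78125) = 0.228311
  f_IV = (1/(1.3·√(2π)))·exp(−(0.1−1.6)²/(2·1.3²)) = 0.306879·exp(-0.66568) = 0.157712
Odds = (0.51/0.12) × (0.157712/0.604927) = 4.25 × 0.260713 ≈ 1.1080

1.1080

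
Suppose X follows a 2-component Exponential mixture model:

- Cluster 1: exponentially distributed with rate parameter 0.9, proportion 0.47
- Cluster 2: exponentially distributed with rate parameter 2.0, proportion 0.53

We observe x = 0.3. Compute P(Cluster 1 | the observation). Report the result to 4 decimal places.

0.3569

Apply Bayes' rule: the posterior for each component is proportional to its prior times its likelihood at x.
Component likelihoods at x = 0.3:
  f_1 = 0.687042
  f_2 = 1.09762
Weight by the priors:
  w_1·f_1 = 0.47 × 0.687042 = 0.32291
  w_2·f_2 = 0.53 × 1.09762 = 0.58174
Normaliser: 0.32291 + 0.58174 = 0.90465
P(Cluster 1 | 0.3) = 0.32291 / 0.90465 ≈ 0.3569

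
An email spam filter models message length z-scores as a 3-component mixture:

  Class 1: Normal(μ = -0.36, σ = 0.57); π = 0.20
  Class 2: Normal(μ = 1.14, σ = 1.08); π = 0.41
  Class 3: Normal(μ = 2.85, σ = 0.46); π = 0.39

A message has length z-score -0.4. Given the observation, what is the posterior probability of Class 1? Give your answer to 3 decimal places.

The responsibility of component k is π_k f_k(x) divided by Σ_j π_j f_j(x).
Evaluate each component's likelihood at the observed value:
  f_1 = 0.698177
  f_2 = 0.13365
  f_3 = 1.2553e-11
Unnormalised posteriors:
  π_1·f_1 = 0.20 × 0.698177 = 0.139635
  π_2·f_2 = 0.41 × 0.13365 = 0.0547964
  π_3·f_3 = 0.39 × 1.2553e-11 = 4.89569e-12
Sum: 0.139635 + 0.0547964 + 4.89569e-12 = 0.194432
P(Class 1 | x) = 0.139635 / 0.194432 ≈ 0.718

0.718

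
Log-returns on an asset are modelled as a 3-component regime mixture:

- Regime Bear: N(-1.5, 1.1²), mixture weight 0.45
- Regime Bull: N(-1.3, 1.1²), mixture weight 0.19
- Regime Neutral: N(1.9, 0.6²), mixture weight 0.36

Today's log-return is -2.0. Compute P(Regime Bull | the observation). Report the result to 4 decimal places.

0.2766

P(component k | x) = w_k·f_k(x) / marginal(x), where marginal(x) = Σ_j w_j·f_j(x).
Evaluate each component's likelihood at the observed value:
  L_Bear = 0.327079
  L_Bull = 0.296198
  L_Neutral = 4.44926e-10
Prior × likelihood for each component:
  w_Bear·L_Bear = 0.45 × 0.327079 = 0.147185
  w_Bull·L_Bull = 0.19 × 0.296198 = 0.0562776
  w_Neutral·L_Neutral = 0.36 × 4.44926e-10 = 1.60173e-10
Marginal: 0.147185 + 0.0562776 + 1.60173e-10 = 0.203463
P(Regime Bull | -2.0) ≈ 0.2766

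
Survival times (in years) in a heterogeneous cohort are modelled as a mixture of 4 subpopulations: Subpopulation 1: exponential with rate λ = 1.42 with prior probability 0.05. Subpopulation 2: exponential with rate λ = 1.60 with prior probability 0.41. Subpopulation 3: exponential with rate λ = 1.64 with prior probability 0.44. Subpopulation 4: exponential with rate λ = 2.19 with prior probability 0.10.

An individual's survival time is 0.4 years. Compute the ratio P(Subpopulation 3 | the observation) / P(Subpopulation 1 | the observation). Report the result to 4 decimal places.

Posterior odds = (P(Z=i) f_i(x)) / (P(Z=j) f_j(x)); the normalising sum cancels.
Component likelihoods at x = 0.4 years:
  L_1 = 1.42·e^(−1.42·0.4) = 1.42·e^(−0.5680) = 0.804654
  L_2 = 1.60·e^(−1.60·0.4) = 1.60·e^(−0.6400) = 0.843668
  L_3 = 1.64·e^(−1.64·0.4) = 1.64·e^(−0.6560) = 0.851034
  L_4 = 2.19·e^(−2.19·0.4) = 2.19·e^(−0.8760) = 0.912015
Posterior odds = (P(Z=3)·L_3) / (P(Z=1)·L_1) = (0.44·0.851034) / (0.05·0.804654) = 0.374455 / 0.0402327 ≈ 9.3072

9.3072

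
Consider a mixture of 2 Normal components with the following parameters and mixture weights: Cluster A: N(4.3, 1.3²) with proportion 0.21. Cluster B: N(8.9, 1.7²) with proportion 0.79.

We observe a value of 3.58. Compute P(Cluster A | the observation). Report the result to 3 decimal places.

0.976

The responsibility of component k is w_k f_k(x) divided by Σ_j w_j f_j(x).
Evaluate each component's likelihood at the observed value:
  p_A = 0.263244
  p_B = 0.00175344
Multiply by the mixture weights:
  w_A·p_A = 0.21 × 0.263244 = 0.0552811
  w_B·p_B = 0.79 × 0.00175344 = 0.00138522
Sum: 0.0552811 + 0.00138522 = 0.0566664
P(Cluster A | data) = 0.0552811 / 0.0566664 ≈ 0.976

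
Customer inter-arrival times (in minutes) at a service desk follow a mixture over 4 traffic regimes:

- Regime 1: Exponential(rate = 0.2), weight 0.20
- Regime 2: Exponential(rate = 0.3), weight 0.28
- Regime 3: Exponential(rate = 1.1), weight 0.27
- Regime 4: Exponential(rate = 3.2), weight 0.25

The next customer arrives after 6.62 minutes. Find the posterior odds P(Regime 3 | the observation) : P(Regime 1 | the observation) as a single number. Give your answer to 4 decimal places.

0.0192

Only the two components matter; the odds are (P(Z=i) f_i(x)) / (P(Z=j) f_j(x)).
Component likelihoods at x = 6.62 minutes:
  L_1 = 0.2·e^(−0.2·6.62) = 0.2·e^(−1.3240) = 0.0532138
  L_2 = 0.3·e^(−0.3·6.62) = 0.3·e^(−1.9860) = 0.041173
  L_3 = 1.1·e^(−1.1·6.62) = 1.1·e^(−7.2820) = 0.000756589
  L_4 = 3.2·e^(−3.2·6.62) = 3.2·e^(−21.1840) = 2.01863e-09
Odds = (0.27/0.20) × (0.000756589/0.0532138) = 1.35 × 0.0142179 ≈ 0.0192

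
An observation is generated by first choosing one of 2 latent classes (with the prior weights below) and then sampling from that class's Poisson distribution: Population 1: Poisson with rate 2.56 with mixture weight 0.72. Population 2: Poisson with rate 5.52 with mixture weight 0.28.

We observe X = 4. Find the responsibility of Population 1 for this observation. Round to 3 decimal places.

By Bayes' theorem, P(k | x) = π_k f_k(x) / Σ_j π_j f_j(x).
Evaluate each component's likelihood at the observed value:
  f_1 = 0.138342
  f_2 = 0.154967
Weight by the priors:
  π_1·f_1 = 0.72 × 0.138342 = 0.0996064
  π_2·f_2 = 0.28 × 0.154967 = 0.0433908
Marginal: 0.0996064 + 0.0433908 = 0.142997
Responsibility of Population 1: 0.0996064 / 0.142997 ≈ 0.697

0.697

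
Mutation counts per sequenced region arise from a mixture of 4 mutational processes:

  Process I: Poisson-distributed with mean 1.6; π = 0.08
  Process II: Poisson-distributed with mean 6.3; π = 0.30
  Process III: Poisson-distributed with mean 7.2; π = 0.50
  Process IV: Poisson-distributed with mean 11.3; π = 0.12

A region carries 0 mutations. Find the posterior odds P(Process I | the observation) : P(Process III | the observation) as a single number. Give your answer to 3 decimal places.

43.268

Posterior odds = (w_i f_i(x)) / (w_j f_j(x)); the normalising sum cancels.
Poisson probabilities:
  p_I = 0.201897
  p_II = 0.0018363
  p_III = 0.000746586
  p_IV = 1.23729e-05
Odds = (0.08/0.50) × (0.201897/0.000746586) = 0.16 × 270.426 ≈ 43.268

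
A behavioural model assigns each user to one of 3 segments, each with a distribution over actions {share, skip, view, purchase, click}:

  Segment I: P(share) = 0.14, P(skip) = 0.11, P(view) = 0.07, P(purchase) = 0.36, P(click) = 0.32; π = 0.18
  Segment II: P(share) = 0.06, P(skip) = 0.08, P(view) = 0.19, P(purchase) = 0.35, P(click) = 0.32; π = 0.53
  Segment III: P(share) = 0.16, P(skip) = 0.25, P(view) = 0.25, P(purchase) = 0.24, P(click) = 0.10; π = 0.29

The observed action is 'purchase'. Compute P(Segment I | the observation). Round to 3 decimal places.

Posterior ∝ prior × likelihood, so P(k | x) ∝ π_k f_k(x); normalise over all components.
Categorical probabilities:
  L_I = P(purchase | comp) = 0.36
  L_II = P(purchase | comp) = 0.35
  L_III = P(purchase | comp) = 0.24
Multiply by the mixture weights:
  π_I·L_I = 0.18 × 0.36 = 0.0648
  π_II·L_II = 0.53 × 0.35 = 0.1855
  π_III·L_III = 0.29 × 0.24 = 0.0696
Marginal: 0.0648 + 0.1855 + 0.0696 = 0.3199
Responsibility of Segment I: 0.0648 / 0.3199 ≈ 0.203

0.203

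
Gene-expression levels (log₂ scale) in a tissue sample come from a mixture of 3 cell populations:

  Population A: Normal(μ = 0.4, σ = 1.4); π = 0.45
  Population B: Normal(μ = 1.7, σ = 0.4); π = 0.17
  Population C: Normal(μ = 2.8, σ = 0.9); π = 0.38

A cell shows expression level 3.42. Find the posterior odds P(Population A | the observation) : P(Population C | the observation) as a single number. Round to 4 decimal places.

Only the two components matter; the odds are (P(Z=i) f_i(x)) / (P(Z=j) f_j(x)).
Evaluate each component's likelihood at the observed value:
  L_A = 0.0278188
  L_B = 9.6338e-05
  L_C = 0.349636
Odds = (0.45/0.38) × (0.0278188/0.349636) = 1.18421 × 0.079565 ≈ 0.0942

0.0942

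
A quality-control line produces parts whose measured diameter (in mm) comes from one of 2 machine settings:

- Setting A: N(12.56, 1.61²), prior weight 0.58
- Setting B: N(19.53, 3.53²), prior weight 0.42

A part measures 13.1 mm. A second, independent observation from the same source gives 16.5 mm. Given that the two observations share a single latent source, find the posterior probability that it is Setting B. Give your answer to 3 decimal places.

0.295

Apply Bayes' rule: the posterior for each component is proportional to its prior times its likelihood at x.
Since both observations come from the same component, the likelihood for component k is f_k(x₁)·f_k(x₂).
  p_A = [(1/(1.61·√(2π)))·exp(−(13.1−12.56)²/(2·1.61²)) = 0.247790·exp(-0.05625) = 0.234237] × [0.012406] = 0.00290594
  p_B = [(1/(3.53·√(2π)))·exp(−(13.1−19.53)²/(2·3.53²)) = 0.113015·exp(-1.65899) = 0.0215103] × [0.0781891] = 0.00168187
Multiply by the mixture weights:
  π_A·p_A = 0.58 × 0.00290594 = 0.00168544
  π_B·p_B = 0.42 × 0.00168187 = 0.000706387
Denominator: 0.00168544 + 0.000706387 = 0.00239183
So the posterior for Setting B is 0.000706387 / 0.00239183 ≈ 0.295.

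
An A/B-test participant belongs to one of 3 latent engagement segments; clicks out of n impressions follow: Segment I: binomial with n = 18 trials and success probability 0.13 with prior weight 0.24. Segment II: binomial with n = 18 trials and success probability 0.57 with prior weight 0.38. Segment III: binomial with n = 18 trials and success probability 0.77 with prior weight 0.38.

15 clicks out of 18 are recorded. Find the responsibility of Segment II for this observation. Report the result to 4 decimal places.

0.0670

The responsibility of component k is π_k f_k(x) divided by Σ_j π_j f_j(x).
Binomial probabilities:
  f_I = C(18,15)·0.13^15·0.87^3 = 816·5.11859e-14·0.658503 = 2.75041e-11
  f_II = C(18,15)·0.57^15·0.43^3 = 816·0.000217833·0.079507 = 0.0141325
  f_III = C(18,15)·0.77^15·0.23^3 = 816·0.0198317·0.012167 = 0.196895
Multiply by the mixture weights:
  π_I·f_I = 0.24 × 2.75041e-11 = 6.601e-12
  π_II·f_II = 0.38 × 0.0141325 = 0.00537034
  π_III·f_III = 0.38 × 0.196895 = 0.0748201
Evidence: 6.601e-12 + 0.00537034 + 0.0748201 = 0.0801904
P(Segment II | the observation) ≈ 0.0670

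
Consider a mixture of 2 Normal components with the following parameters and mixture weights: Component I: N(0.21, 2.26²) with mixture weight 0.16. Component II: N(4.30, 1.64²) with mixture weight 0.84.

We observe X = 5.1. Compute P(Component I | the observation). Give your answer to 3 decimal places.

0.015

Posterior ∝ prior × likelihood, so P(k | x) ∝ P(Z=k) f_k(x); normalise over all components.
Normal densities:
  p_I = (1/(2.26·√(2π)))·exp(−(5.1−0.21)²/(2·2.26²)) = 0.176523·exp(-2.34084) = 0.0169899
  p_II = (1/(1.64·√(2π)))·exp(−(5.1−4.30)²/(2·1.64²)) = 0.243257·exp(-0.11898) = 0.215971
Weight by the priors:
  P(Z=I)·p_I = 0.16 × 0.0169899 = 0.00271838
  P(Z=II)·p_II = 0.84 × 0.215971 = 0.181416
Denominator: 0.00271838 + 0.181416 = 0.184134
P(Component I | 5.1) ≈ 0.015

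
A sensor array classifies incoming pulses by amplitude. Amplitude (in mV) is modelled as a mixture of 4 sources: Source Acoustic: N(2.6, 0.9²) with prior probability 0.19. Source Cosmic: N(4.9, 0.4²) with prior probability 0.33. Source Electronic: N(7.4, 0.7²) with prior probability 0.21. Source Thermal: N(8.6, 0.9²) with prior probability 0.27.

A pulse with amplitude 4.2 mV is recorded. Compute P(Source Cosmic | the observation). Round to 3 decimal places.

0.804

Apply Bayes' rule: the posterior for each component is proportional to its prior times its likelihood at x.
Evaluate each component's likelihood at the observed value:
  f_Acoustic = (1/(0.9·√(2π)))·exp(−(4.2−2.6)²/(2·0.9²)) = 0.443269·exp(-1.58025) = 0.0912799
  f_Cosmic = (1/(0.4·√(2π)))·exp(−(4.2−4.9)²/(2·0.4²)) = 0.997356·exp(-1.53125) = 0.215693
  f_Electronic = (1/(0.7·√(2π)))·exp(−(4.2−7.4)²/(2·0.7²)) = 0.569918·exp(-10.44898) = 1.6515e-05
  f_Thermal = (1/(0.9·√(2π)))·exp(−(4.2−8.6)²/(2·0.9²)) = 0.443269·exp(-11.95062) = 2.86141e-06
Weight by the priors:
  P(Z=Acoustic)·f_Acoustic = 0.19 × 0.0912799 = 0.0173432
  P(Z=Cosmic)·f_Cosmic = 0.33 × 0.215693 = 0.0711788
  P(Z=Electronic)·f_Electronic = 0.21 × 1.6515e-05 = 3.46814e-06
  P(Z=Thermal)·f_Thermal = 0.27 × 2.86141e-06 = 7.72581e-07
Marginal: 0.0173432 + 0.0711788 + 3.46814e-06 + 7.72581e-07 = 0.0885262
P(Source Cosmic | data) = 0.0711788 / 0.0885262 ≈ 0.804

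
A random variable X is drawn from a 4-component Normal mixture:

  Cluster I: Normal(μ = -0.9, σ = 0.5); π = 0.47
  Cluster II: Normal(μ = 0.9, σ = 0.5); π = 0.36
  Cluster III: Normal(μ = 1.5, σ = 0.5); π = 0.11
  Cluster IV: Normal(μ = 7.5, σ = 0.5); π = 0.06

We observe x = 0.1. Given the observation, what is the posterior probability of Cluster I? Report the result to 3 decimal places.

0.383

Posterior ∝ prior × likelihood, so P(k | x) ∝ π_k f_k(x); normalise over all components.
Normal densities:
  L_I = (1/(0.5·√(2π)))·exp(−(0.1−-0.9)²/(2·0.5²)) = 0.797885·exp(-2.00000) = 0.107982
  L_II = (1/(0.5·√(2π)))·exp(−(0.1−0.9)²/(2·0.5²)) = 0.797885·exp(-1.28000) = 0.221842
  L_III = (1/(0.5·√(2π)))·exp(−(0.1−1.5)²/(2·0.5²)) = 0.797885·exp(-3.92000) = 0.0158309
  L_IV = (1/(0.5·√(2π)))·exp(−(0.1−7.5)²/(2·0.5²)) = 0.797885·exp(-109.52000) = 2.17775e-48
Unnormalised posteriors:
  π_I·L_I = 0.47 × 0.107982 = 0.0507515
  π_II·L_II = 0.36 × 0.221842 = 0.079863
  π_III·L_III = 0.11 × 0.0158309 = 0.0017414
  π_IV·L_IV = 0.06 × 2.17775e-48 = 1.30665e-49
Normaliser: 0.0507515 + 0.079863 + 0.0017414 + 1.30665e-49 = 0.132356
So the posterior for Cluster I is 0.0507515 / 0.132356 ≈ 0.383.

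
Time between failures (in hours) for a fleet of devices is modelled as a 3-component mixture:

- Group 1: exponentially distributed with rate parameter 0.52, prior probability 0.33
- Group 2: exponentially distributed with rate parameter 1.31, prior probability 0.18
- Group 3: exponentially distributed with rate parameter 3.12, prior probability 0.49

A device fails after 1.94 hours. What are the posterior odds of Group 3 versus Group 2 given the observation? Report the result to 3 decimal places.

Only the two components matter; the odds are (π_i f_i(x)) / (π_j f_j(x)).
Evaluate each component's likelihood at the observed value:
  f_1 = 0.52·e^(−0.52·1.94) = 0.52·e^(−1.0088) = 0.189621
  f_2 = 1.31·e^(−1.31·1.94) = 1.31·e^(−2.5414) = 0.10317
  f_3 = 3.12·e^(−3.12·1.94) = 3.12·e^(−6.0528) = 0.00733596
Posterior odds = (π_3·f_3) / (π_2·f_2) = (0.49·0.00733596) / (0.18·0.10317) = 0.00359462 / 0.0185707 ≈ 0.194

0.194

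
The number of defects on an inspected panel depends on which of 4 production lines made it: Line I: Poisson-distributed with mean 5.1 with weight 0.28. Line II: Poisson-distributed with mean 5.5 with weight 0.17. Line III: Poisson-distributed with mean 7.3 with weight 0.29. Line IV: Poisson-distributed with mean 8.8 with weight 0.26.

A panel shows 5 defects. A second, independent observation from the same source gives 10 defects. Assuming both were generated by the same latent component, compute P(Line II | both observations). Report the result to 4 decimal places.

The responsibility of component k is π_k f_k(x) divided by Σ_j π_j f_j(x).
Since both observations come from the same component, the likelihood for component k is f_k(x₁)·f_k(x₂).
  L_I = [0.175294] × [0.0200003] = 0.00350594
  L_II = [0.171401] × [0.0285262] = 0.00488941
  L_III = [0.116703] × [0.0800048] = 0.00933682
  L_IV = [0.0662889] × [0.115684] = 0.00766854
Weight by the priors:
  π_I·L_I = 0.28 × 0.00350594 = 0.000981664
  π_II·L_II = 0.17 × 0.00488941 = 0.0008312
  π_III·L_III = 0.29 × 0.00933682 = 0.00270768
  π_IV·L_IV = 0.26 × 0.00766854 = 0.00199382
Normaliser: 0.000981664 + 0.0008312 + 0.00270768 + 0.00199382 = 0.00651436
P(Line II | x) ≈ 0.1276

0.1276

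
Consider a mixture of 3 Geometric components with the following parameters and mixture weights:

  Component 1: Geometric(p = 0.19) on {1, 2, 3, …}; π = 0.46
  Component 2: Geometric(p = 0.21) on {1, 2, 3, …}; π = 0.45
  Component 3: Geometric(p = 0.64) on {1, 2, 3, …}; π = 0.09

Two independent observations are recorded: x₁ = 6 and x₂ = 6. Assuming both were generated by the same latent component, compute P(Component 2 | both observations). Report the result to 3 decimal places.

Posterior ∝ prior × likelihood, so P(k | x) ∝ π_k f_k(x); normalise over all components.
Since both observations come from the same component, the likelihood for component k is f_k(x₁)·f_k(x₂).
  p_1 = [0.19·(1−0.19)^5 = 0.19·0.348678 = 0.0662489] × [0.0662489] = 0.00438892
  p_2 = [0.21·(1−0.21)^5 = 0.21·0.307706 = 0.0646182] × [0.0646182] = 0.00417551
  p_3 = [0.64·(1−0.64)^5 = 0.64·0.00604662 = 0.00386984] × [0.00386984] = 1.49756e-05
Unnormalised posteriors:
  π_1·p_1 = 0.46 × 0.00438892 = 0.0020189
  π_2·p_2 = 0.45 × 0.00417551 = 0.00187898
  π_3·p_3 = 0.09 × 1.49756e-05 = 1.34781e-06
Sum: 0.0020189 + 0.00187898 + 1.34781e-06 = 0.00389923
P(Component 2 | x₁, x₂) = 0.00187898 / 0.00389923 ≈ 0.482

0.482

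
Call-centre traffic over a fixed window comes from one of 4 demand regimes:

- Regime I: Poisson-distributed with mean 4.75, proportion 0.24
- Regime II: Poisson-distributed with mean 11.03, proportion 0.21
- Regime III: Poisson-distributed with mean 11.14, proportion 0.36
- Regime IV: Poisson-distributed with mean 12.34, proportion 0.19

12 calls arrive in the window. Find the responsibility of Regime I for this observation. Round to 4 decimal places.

Posterior ∝ prior × likelihood, so P(k | x) ∝ w_k f_k(x); normalise over all components.
Evaluate each component's likelihood at the observed value:
  p_I = 0.0023828
  p_II = 0.109724
  p_III = 0.110725
  p_IV = 0.113829
Weight by the priors:
  w_I·p_I = 0.24 × 0.0023828 = 0.000571872
  w_II·p_II = 0.21 × 0.109724 = 0.023042
  w_III·p_III = 0.36 × 0.110725 = 0.0398609
  w_IV·p_IV = 0.19 × 0.113829 = 0.0216274
Marginal: 0.000571872 + 0.023042 + 0.0398609 + 0.0216274 = 0.0851022
P(Regime I | 12 calls) ≈ 0.0067

0.0067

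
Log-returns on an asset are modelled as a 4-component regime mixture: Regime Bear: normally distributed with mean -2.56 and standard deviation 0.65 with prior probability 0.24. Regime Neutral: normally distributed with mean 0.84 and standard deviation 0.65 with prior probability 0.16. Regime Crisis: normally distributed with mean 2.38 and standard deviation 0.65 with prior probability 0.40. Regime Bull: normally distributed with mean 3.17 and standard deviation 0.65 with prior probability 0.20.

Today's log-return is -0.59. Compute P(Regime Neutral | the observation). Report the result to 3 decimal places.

0.854

P(component k | x) = P(Z=k)·f_k(x) / marginal(x), where marginal(x) = Σ_j P(Z=j)·f_j(x).
Evaluate each component's likelihood at the observed value:
  L_Bear = 0.00621409
  L_Neutral = 0.0545763
  L_Crisis = 1.79649e-05
  L_Bull = 3.32556e-08
Multiply by the mixture weights:
  P(Z=Bear)·L_Bear = 0.24 × 0.00621409 = 0.00149138
  P(Z=Neutral)·L_Neutral = 0.16 × 0.0545763 = 0.00873221
  P(Z=Crisis)·L_Crisis = 0.40 × 1.79649e-05 = 7.18596e-06
  P(Z=Bull)·L_Bull = 0.20 × 3.32556e-08 = 6.65112e-09
Denominator: 0.00149138 + 0.00873221 + 7.18596e-06 + 6.65112e-09 = 0.0102308
P(Regime Neutral | x) ≈ 0.854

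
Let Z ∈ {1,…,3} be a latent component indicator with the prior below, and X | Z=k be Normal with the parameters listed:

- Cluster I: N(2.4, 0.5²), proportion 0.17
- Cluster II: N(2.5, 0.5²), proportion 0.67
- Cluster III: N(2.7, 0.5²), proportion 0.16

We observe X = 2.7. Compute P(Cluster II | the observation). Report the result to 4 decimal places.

0.6719

Apply Bayes' rule: the posterior for each component is proportional to its prior times its likelihood at x.
Normal densities:
  f_I = 0.666449
  f_II = 0.73654
  f_III = 0.797885
Weight by the priors:
  π_I·f_I = 0.17 × 0.666449 = 0.113296
  π_II·f_II = 0.67 × 0.73654 = 0.493482
  π_III·f_III = 0.16 × 0.797885 = 0.127662
Marginal: 0.113296 + 0.493482 + 0.127662 = 0.73444
P(Cluster II | x) ≈ 0.6719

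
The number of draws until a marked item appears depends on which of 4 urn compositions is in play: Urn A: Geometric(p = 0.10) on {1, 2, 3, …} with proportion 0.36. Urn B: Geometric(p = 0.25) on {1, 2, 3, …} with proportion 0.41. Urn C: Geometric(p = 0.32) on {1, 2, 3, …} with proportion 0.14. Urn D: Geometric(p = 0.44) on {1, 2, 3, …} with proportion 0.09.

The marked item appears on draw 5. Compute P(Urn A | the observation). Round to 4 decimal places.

The responsibility of component k is π_k f_k(x) divided by Σ_j π_j f_j(x).
Geometric probabilities:
  p_A = 0.06561
  p_B = 0.0791016
  p_C = 0.0684204
  p_D = 0.0432718
Weight by the priors:
  π_A·p_A = 0.36 × 0.06561 = 0.0236196
  π_B·p_B = 0.41 × 0.0791016 = 0.0324316
  π_C·p_C = 0.14 × 0.0684204 = 0.00957886
  π_D·p_D = 0.09 × 0.0432718 = 0.00389446
Marginal: 0.0236196 + 0.0324316 + 0.00957886 + 0.00389446 = 0.0695246
Responsibility of Urn A: 0.0236196 / 0.0695246 ≈ 0.3397

0.3397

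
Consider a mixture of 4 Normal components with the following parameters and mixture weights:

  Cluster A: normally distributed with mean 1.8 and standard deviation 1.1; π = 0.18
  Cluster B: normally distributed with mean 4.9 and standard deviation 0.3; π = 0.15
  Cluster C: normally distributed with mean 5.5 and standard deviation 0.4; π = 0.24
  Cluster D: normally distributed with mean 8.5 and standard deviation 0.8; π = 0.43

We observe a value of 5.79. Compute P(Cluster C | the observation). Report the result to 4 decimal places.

Apply Bayes' rule: the posterior for each component is proportional to its prior times its likelihood at x.
Component likelihoods at x = 5.79:
  L_A = (1/(1.1·√(2π)))·exp(−(5.79−1.8)²/(2·1.1²)) = 0.362675·exp(-6.57855) = 0.000504066
  L_B = (1/(0.3·√(2π)))·exp(−(5.79−4.9)²/(2·0.3²)) = 1.329808·exp(-4.40056) = 0.0163174
  L_C = (1/(0.4·√(2π)))·exp(−(5.79−5.5)²/(2·0.4²)) = 0.997356·exp(-0.26281) = 0.766853
  L_D = (1/(0.8·√(2π)))·exp(−(5.79−8.5)²/(2·0.8²)) = 0.498678·exp(-5.73758) = 0.00160702
Unnormalised posteriors:
  π_A·L_A = 0.18 × 0.000504066 = 9.0732e-05
  π_B·L_B = 0.15 × 0.0163174 = 0.00244761
  π_C·L_C = 0.24 × 0.766853 = 0.184045
  π_D·L_D = 0.43 × 0.00160702 = 0.000691019
Normaliser: 9.0732e-05 + 0.00244761 + 0.184045 + 0.000691019 = 0.187274
P(Cluster C | the observation) = 0.184045 / 0.187274 ≈ 0.9828

0.9828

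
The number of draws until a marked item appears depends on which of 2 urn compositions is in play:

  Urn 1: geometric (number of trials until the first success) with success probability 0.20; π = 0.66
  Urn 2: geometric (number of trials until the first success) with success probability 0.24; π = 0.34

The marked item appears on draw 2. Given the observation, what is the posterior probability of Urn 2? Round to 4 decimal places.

The responsibility of component k is π_k f_k(x) divided by Σ_j π_j f_j(x).
Geometric probabilities:
  L_1 = 0.16
  L_2 = 0.1824
Prior × likelihood for each component:
  π_1·L_1 = 0.66 × 0.16 = 0.1056
  π_2·L_2 = 0.34 × 0.1824 = 0.062016
Normaliser: 0.1056 + 0.062016 = 0.167616
P(Urn 2 | data) ≈ 0.3700

0.3700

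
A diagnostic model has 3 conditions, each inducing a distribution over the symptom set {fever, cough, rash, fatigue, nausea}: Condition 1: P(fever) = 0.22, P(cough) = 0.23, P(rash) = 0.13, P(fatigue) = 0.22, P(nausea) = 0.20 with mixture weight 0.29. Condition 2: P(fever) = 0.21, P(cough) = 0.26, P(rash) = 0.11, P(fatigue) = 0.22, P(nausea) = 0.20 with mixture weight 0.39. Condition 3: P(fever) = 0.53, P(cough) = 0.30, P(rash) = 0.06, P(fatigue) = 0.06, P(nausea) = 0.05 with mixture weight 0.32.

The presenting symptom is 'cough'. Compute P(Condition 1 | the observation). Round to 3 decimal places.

0.253

Posterior ∝ prior × likelihood, so P(k | x) ∝ π_k f_k(x); normalise over all components.
Evaluate each component's likelihood at the observed value:
  L_1 = 0.23
  L_2 = 0.26
  L_3 = 0.3
Weight by the priors:
  π_1·L_1 = 0.29 × 0.23 = 0.0667
  π_2·L_2 = 0.39 × 0.26 = 0.1014
  π_3·L_3 = 0.32 × 0.3 = 0.096
Marginal: 0.0667 + 0.1014 + 0.096 = 0.2641
So the posterior for Condition 1 is 0.0667 / 0.2641 ≈ 0.253.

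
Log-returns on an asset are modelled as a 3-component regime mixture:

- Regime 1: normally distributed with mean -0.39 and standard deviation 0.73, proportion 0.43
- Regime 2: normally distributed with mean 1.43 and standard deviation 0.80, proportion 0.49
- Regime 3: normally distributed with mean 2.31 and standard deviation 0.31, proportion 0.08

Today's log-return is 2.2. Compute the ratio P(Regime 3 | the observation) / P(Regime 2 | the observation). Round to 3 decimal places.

Only the two components matter; the odds are (P(Z=i) f_i(x)) / (P(Z=j) f_j(x)).
Component likelihoods at x = 2.2:
  L_1 = (1/(0.73·√(2π)))·exp(−(2.2−-0.39)²/(2·0.73²)) = 0.546496·exp(-6.29396) = 0.00100962
  L_2 = (1/(0.80·√(2π)))·exp(−(2.2−1.43)²/(2·0.80²)) = 0.498678·exp(-0.46320) = 0.3138
  L_3 = (1/(0.31·√(2π)))·exp(−(2.2−2.31)²/(2·0.31²)) = 1.286911·exp(-0.06296) = 1.20839
0.0966712 / 0.153762 ≈ 0.629

0.629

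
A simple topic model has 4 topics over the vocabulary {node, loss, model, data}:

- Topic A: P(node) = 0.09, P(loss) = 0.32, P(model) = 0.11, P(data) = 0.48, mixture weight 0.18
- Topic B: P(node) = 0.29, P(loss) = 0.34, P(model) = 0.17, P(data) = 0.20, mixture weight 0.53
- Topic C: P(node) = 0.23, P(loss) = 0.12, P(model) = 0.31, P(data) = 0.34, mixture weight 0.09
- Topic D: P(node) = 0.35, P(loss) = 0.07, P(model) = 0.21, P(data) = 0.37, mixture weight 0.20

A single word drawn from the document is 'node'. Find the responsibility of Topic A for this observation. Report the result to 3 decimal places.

Posterior ∝ prior × likelihood, so P(k | x) ∝ π_k f_k(x); normalise over all components.
Categorical probabilities:
  p_A = 0.09
  p_B = 0.29
  p_C = 0.23
  p_D = 0.35
Prior × likelihood for each component:
  π_A·p_A = 0.18 × 0.09 = 0.0162
  π_B·p_B = 0.53 × 0.29 = 0.1537
  π_C·p_C = 0.09 × 0.23 = 0.0207
  π_D·p_D = 0.20 × 0.35 = 0.07
Normaliser: 0.0162 + 0.1537 + 0.0207 + 0.07 = 0.2606
Responsibility of Topic A: 0.0162 / 0.2606 ≈ 0.062

0.062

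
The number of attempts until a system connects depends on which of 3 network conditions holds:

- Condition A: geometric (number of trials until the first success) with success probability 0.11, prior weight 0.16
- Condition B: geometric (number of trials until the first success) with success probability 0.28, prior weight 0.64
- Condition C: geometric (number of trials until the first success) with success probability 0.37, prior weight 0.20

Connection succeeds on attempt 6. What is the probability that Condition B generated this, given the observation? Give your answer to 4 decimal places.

0.6688

Posterior ∝ prior × likelihood, so P(k | x) ∝ P(Z=k) f_k(x); normalise over all components.
Geometric probabilities:
  p_A = 0.11·(1−0.11)^5 = 0.11·0.558406 = 0.0614247
  p_B = 0.28·(1−0.28)^5 = 0.28·0.193492 = 0.0541777
  p_C = 0.37·(1−0.37)^5 = 0.37·0.0992437 = 0.0367202
Unnormalised posteriors:
  P(Z=A)·p_A = 0.16 × 0.0614247 = 0.00982794
  P(Z=B)·p_B = 0.64 × 0.0541777 = 0.0346737
  P(Z=C)·p_C = 0.20 × 0.0367202 = 0.00734403
Normaliser: 0.00982794 + 0.0346737 + 0.00734403 = 0.0518457
P(Condition B | 6) = 0.0346737 / 0.0518457 ≈ 0.6688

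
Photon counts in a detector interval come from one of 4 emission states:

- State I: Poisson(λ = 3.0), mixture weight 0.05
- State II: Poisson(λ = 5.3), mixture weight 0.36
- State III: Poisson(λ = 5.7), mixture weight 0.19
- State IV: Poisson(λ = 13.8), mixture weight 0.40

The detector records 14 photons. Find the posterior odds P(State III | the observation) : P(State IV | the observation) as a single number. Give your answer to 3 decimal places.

Since P(k|x) ∝ w_k f_k(x), the posterior odds are w_i f_i(x) / (w_j f_j(x)).
Evaluate each component's likelihood at the observed value:
  L_I = e^(−3.0)·3.0^14/14! = 2.73153e-06
  L_II = e^(−5.3)·5.3^14/14! = 0.00079012
  L_III = e^(−5.7)·5.7^14/14! = 0.00146677
  L_IV = e^(−13.8)·13.8^14/14! = 0.105836
Posterior odds = (w_III·L_III) / (w_IV·L_IV) = (0.19·0.00146677) / (0.40·0.105836) = 0.000278686 / 0.0423346 ≈ 0.007

0.007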